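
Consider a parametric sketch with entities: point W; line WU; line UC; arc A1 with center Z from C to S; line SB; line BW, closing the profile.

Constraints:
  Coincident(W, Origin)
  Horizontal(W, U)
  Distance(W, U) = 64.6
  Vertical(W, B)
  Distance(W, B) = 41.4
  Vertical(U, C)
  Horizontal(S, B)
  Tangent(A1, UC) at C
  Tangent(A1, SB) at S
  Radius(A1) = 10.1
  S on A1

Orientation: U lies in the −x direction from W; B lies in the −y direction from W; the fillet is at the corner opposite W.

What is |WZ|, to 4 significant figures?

62.85

W and B share the same x with |WB| = 41.4 and B on the −y side, so B = (0.000, -41.40). The virtual corner opposite W is at (-64.60, -41.40). Since A1 is tangent to UC there, ZC ⟂ UC and tangency of A1 to SB means the radius ZS is perpendicular to SB, with radius 10.1, so the center Z sits 10.1 in from both sides at Z = (-54.50, -31.30). Then |WZ| = |Z − W| = 62.85.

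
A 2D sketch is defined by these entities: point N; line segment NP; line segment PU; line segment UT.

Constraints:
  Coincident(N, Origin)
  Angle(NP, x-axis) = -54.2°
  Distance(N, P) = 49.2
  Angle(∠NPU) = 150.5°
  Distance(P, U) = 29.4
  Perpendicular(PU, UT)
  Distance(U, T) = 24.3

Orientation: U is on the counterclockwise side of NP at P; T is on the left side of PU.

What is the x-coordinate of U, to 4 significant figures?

55.49

N is at the origin; NP runs at -54.2° with length 49.2, so P = 49.2·(cos -54.2°, sin -54.2°) = (28.78, -39.90). ∠NPU = 150.5°, so PU runs at -54.2° + (180° − 150.5°) = -24.70° from the x-axis; with |PU| = 29.4, U = P + 29.4·(cos -24.70°, sin -24.70°) = (55.49, -52.19). So U.x = 55.49.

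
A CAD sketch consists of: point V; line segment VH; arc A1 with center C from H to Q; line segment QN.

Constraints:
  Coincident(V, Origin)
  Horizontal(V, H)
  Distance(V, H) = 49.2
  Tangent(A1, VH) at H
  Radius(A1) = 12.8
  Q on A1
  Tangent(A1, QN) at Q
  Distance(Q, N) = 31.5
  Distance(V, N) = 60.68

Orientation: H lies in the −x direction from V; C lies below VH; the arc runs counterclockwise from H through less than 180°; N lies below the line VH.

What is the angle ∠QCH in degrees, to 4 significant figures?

127.7°

V is at the origin; VH is horizontal with |VH| = 49.2 and H on the −x side, so H = (-49.20, 0.000). The tangent condition forces CH to be normal to VH, so C = H + (0, -12.8) = (-49.20, -12.80). Since CQ ⟂ QN (tangency), |CN| = √(12.8² + 31.5²) = 34.00 regardless of where Q sits on A1. So N lies on both circle(V, 60.68) and circle(C, 34.00); the below-VH intersection is N = (-40.08, -45.56). Q is the foot of the tangent from N: Q = (-59.33, -20.62).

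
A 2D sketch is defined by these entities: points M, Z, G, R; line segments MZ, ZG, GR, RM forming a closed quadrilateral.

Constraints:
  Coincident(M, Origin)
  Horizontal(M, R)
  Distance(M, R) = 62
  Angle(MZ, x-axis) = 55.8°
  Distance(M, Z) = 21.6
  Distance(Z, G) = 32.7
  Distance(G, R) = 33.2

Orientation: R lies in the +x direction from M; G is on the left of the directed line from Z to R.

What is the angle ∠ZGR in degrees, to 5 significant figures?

106.96°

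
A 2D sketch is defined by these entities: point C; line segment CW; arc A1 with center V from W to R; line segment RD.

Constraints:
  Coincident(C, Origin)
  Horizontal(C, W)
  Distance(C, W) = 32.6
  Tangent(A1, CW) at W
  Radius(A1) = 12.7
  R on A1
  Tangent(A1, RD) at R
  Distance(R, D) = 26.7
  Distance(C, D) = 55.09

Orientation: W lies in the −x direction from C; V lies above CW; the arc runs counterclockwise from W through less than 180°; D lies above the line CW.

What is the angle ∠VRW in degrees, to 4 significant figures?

29.46°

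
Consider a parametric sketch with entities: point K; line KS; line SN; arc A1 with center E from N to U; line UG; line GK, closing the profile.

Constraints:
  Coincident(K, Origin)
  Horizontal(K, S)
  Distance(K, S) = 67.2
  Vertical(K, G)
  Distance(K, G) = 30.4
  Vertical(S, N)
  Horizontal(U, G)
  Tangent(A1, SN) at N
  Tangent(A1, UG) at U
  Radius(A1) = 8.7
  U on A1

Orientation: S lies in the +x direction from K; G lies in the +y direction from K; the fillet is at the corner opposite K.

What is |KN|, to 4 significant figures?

70.62

The virtual corner opposite K is at (67.20, 30.40). The tangent condition forces EN to be normal to SN and A1 meets UG tangentially, so EU is at right angles to UG, with radius 8.7, so the center E sits 8.7 in from both sides at E = (58.50, 21.70). That places the tangent points at N = (67.20, 21.70) on SN and U = (58.50, 30.40) on UG. Then |KN| = |N − K| = 70.62.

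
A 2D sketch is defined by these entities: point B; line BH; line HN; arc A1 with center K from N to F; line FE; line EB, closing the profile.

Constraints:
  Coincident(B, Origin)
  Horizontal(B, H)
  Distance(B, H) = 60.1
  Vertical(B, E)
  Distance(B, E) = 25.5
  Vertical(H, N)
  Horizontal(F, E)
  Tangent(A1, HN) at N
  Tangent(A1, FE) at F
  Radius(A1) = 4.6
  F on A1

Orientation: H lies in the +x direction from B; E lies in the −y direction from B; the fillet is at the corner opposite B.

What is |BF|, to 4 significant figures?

61.08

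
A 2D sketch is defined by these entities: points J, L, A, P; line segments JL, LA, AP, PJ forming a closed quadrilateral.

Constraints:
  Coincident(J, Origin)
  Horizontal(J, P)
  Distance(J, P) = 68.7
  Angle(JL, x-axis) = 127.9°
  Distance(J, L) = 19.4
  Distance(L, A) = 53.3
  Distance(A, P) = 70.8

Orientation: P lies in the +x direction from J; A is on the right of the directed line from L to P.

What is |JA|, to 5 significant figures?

35.241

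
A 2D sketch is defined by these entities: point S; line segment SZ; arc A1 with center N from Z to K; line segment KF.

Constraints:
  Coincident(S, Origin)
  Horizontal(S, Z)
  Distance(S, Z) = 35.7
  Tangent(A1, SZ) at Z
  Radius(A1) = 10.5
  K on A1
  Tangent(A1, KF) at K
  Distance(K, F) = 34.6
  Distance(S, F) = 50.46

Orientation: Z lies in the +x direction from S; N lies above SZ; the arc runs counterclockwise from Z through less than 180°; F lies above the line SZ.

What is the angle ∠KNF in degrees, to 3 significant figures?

73.1°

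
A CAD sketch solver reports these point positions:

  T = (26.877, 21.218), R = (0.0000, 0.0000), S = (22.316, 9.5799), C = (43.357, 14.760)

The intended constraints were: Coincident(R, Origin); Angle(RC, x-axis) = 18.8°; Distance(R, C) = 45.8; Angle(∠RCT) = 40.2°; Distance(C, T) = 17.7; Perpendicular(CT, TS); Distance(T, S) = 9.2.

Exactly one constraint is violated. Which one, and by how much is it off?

Distance(T, S) = 9.2 — off by 3.30.

R = (0.00, 0.00) ✓; RC at 18.80° ✓; |RC| = 45.80 ✓; ∠RCT = 40.20° ✓; |CT| = 17.70 ✓; ∠(CT, TS) = 90.00° ✓; |TS| = 12.50 ✗.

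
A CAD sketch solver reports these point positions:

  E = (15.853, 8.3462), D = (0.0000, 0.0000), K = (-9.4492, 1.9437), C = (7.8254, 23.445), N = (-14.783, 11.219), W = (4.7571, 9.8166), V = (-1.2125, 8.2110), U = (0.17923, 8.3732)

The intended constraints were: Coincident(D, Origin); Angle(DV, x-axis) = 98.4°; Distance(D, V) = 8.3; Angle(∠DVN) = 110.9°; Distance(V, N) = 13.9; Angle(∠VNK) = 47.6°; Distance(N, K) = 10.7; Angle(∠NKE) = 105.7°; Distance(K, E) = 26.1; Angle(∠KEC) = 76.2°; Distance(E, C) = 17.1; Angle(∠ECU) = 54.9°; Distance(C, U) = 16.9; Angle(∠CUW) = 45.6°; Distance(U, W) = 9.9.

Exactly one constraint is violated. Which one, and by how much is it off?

Distance(U, W) = 9.9 — off by 5.10.

D = (0.00, 0.00) ✓; DV at 98.40° ✓; |DV| = 8.300 ✓; ∠DVN = 110.9° ✓; |VN| = 13.90 ✓; ∠VNK = 47.60° ✓; |NK| = 10.70 ✓; ∠NKE = 105.7° ✓; |KE| = 26.10 ✓; ∠KEC = 76.20° ✓; |EC| = 17.10 ✓; ∠ECU = 54.90° ✓; |CU| = 16.90 ✓; ∠CUW = 45.60° ✓; |UW| = 4.800 ✗.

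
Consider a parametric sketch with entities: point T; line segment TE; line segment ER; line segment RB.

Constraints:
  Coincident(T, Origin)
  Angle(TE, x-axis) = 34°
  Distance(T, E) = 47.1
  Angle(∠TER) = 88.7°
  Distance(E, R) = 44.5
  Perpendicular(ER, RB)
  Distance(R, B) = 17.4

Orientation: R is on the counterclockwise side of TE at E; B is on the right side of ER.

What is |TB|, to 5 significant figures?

77.749

T is at the origin; TE runs at 34.0° with length 47.1, so E = 47.1·(cos 34.0°, sin 34.0°) = (39.048, 26.338). ∠TER = 88.7°, so ER runs at 34.0° + (180° − 88.7°) = 125.30° from the x-axis; with |ER| = 44.5, R = E + 44.5·(cos 125.30°, sin 125.30°) = (13.333, 62.656). ER is perpendicular to RB; with |RB| = 17.4 on the right of ER, B = R + 17.4·(0.81614, 0.57786) = (27.534, 72.711). Then |TB| = |B − T| = 77.749.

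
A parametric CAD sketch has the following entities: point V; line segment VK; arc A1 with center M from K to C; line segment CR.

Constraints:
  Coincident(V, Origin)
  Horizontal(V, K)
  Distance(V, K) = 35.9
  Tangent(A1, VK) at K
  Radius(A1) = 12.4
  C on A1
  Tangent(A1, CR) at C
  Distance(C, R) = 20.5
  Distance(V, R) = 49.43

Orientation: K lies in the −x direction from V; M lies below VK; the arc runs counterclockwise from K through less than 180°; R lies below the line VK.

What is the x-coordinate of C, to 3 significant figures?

-45.8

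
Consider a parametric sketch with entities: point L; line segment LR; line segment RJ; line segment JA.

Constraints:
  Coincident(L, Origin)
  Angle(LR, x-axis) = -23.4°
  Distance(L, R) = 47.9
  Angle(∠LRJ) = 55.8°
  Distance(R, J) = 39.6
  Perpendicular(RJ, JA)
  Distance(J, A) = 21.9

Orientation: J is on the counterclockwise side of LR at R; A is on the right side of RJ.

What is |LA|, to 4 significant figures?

62.81

∠LRJ = 55.8°, so RJ runs at -23.4° + (180° − 55.8°) = 100.8° from the x-axis; with |RJ| = 39.6, J = R + 39.6·(cos 100.8°, sin 100.8°) = (36.54, 19.88). RJ ⟂ JA; with |JA| = 21.9 on the right of RJ, A = J + 21.9·(0.9823, 0.1874) = (58.05, 23.98). Then |LA| = |A − L| = 62.81.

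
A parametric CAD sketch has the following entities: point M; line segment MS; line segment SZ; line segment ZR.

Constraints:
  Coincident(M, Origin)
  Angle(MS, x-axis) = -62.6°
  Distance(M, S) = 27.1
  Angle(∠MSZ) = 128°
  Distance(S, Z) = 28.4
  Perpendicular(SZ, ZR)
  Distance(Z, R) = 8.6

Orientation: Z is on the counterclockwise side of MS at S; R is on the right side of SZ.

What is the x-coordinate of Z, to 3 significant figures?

40.4

M is at the origin; MS runs at -62.6° with length 27.1, so S = 27.1·(cos -62.6°, sin -62.6°) = (12.5, -24.1). ∠MSZ = 128.0°, so SZ runs at -62.6° + (180° − 128.0°) = -10.6° from the x-axis; with |SZ| = 28.4, Z = S + 28.4·(cos -10.6°, sin -10.6°) = (40.4, -29.3). So Z.x = 40.4.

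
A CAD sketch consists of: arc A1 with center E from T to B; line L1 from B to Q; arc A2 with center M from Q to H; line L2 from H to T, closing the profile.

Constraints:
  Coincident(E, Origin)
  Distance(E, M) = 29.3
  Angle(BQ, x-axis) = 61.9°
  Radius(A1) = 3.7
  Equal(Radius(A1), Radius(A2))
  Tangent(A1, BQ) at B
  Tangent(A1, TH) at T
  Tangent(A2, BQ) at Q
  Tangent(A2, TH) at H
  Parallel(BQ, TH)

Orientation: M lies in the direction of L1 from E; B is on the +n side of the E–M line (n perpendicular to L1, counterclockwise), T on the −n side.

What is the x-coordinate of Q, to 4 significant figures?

10.54

The slot axis is L1's direction at 61.9°, so u = (cos 61.9°, sin 61.9°) = (0.4710, 0.8821) and n = (−sin 61.9°, cos 61.9°) = (-0.8821, 0.4710). E is at the origin and M lies 29.3 along u from E, so M = 29.3·u = (13.80, 25.85). Tangency of A1 to both parallel lines with radius 3.7 puts B and T at E ± 3.7·n: B = (-3.264, 1.743), T = (3.264, -1.743). Equal radii place Q and H the same way about M: Q = M + 3.7·n = (10.54, 27.59), H = M − 3.7·n = (17.06, 24.10). So Q.x = 10.54.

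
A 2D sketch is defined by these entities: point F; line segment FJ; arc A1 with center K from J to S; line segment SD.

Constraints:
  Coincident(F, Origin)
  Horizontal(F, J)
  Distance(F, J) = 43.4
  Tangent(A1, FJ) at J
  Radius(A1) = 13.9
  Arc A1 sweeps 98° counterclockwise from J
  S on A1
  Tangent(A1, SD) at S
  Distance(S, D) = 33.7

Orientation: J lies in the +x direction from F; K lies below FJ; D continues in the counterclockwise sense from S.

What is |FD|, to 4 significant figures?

60.00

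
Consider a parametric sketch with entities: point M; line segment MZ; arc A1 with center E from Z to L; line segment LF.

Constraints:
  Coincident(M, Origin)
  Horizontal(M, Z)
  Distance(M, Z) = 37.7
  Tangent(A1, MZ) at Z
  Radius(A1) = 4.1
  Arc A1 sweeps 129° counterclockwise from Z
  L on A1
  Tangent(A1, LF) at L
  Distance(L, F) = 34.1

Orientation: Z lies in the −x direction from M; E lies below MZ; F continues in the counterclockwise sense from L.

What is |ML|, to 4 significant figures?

41.43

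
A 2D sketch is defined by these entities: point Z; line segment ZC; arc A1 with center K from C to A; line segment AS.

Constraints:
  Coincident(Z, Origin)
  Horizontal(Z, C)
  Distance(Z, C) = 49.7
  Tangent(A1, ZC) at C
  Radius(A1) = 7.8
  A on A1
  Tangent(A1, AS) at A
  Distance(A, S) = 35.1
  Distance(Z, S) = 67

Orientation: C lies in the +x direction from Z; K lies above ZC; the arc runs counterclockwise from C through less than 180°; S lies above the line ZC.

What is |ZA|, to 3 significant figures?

58.1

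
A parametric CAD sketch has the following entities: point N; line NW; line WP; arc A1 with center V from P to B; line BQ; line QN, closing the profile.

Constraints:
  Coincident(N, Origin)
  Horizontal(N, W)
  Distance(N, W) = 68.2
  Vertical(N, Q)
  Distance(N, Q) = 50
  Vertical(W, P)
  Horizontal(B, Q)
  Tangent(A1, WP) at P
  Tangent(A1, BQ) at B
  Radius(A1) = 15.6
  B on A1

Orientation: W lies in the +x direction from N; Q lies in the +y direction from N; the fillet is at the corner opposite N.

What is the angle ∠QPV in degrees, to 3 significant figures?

12.9°

N is at the origin; N and W share the same y with |NW| = 68.2 and W on the +x side, so W = (68.2, 0.00). N and Q share the same x with |NQ| = 50.0 and Q on the +y side, so Q = (0.00, 50.0). The virtual corner opposite N is at (68.2, 50.0). The tangent condition forces VP to be normal to WP and since A1 is tangent to BQ there, VB ⟂ BQ, with radius 15.6, so the center V sits 15.6 in from both sides at V = (52.6, 34.4). That places the tangent points at P = (68.2, 34.4) on WP and B = (52.6, 50.0) on BQ. Then cos ∠QPV = PQ·PV / (|PQ||PV|), giving 12.9°.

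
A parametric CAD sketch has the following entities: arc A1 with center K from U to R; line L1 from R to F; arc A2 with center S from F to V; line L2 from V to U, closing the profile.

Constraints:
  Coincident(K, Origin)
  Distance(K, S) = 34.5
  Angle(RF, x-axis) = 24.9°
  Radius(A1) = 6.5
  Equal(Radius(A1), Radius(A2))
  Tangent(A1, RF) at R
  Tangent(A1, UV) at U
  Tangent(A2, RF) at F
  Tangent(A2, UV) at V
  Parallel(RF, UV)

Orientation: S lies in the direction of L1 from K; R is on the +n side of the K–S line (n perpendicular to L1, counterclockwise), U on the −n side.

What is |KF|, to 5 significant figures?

35.107

Tangency of A1 to both parallel lines with radius 6.5 puts R and U at K ± 6.5·n: R = (-2.7367, 5.8958), U = (2.7367, -5.8958). Equal radii place F and V the same way about S: F = S + 6.5·n = (28.556, 20.422), V = S − 6.5·n = (34.030, 8.6299). Then |KF| = |F − K| = 35.107.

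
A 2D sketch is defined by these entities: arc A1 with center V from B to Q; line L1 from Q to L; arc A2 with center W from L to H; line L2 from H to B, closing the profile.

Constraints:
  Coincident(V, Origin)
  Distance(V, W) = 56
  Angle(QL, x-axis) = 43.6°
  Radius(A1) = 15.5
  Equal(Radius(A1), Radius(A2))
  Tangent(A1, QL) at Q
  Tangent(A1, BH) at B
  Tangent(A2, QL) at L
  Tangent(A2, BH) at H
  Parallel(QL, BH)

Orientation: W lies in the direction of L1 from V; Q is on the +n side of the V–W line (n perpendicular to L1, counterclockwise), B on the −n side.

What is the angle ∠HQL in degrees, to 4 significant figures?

28.97°

The slot axis is L1's direction at 43.6°, so u = (cos 43.6°, sin 43.6°) = (0.7242, 0.6896) and n = (−sin 43.6°, cos 43.6°) = (-0.6896, 0.7242). V is at the origin and W lies 56.0 along u from V, so W = 56.0·u = (40.55, 38.62). Tangency of A1 to both parallel lines with radius 15.5 puts Q and B at V ± 15.5·n: Q = (-10.69, 11.22), B = (10.69, -11.22). Equal radii place L and H the same way about W: L = W + 15.5·n = (29.86, 49.84), H = W − 15.5·n = (51.24, 27.39). Then cos ∠HQL = QH·QL / (|QH||QL|), giving 28.97°.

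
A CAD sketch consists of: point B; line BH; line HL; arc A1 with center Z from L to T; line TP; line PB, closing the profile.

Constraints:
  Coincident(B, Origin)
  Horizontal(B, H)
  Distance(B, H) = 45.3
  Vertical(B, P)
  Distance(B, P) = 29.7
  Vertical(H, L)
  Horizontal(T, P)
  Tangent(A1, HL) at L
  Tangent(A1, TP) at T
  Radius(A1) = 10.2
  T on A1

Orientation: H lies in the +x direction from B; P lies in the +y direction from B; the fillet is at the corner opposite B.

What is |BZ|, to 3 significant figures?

40.2

B and P share the same x with |BP| = 29.7 and P on the +y side, so P = (0.00, 29.7). The virtual corner opposite B is at (45.3, 29.7). Tangency of A1 to HL means the radius ZL is perpendicular to HL and A1 meets TP tangentially, so ZT is at right angles to TP, with radius 10.2, so the center Z sits 10.2 in from both sides at Z = (35.1, 19.5). Then |BZ| = |Z − B| = 40.2.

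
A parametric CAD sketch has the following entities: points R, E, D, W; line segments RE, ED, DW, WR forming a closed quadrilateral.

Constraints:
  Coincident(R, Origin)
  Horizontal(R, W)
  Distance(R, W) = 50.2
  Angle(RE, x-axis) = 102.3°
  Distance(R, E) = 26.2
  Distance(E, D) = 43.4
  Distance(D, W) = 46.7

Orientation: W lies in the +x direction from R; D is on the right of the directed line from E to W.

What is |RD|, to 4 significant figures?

17.34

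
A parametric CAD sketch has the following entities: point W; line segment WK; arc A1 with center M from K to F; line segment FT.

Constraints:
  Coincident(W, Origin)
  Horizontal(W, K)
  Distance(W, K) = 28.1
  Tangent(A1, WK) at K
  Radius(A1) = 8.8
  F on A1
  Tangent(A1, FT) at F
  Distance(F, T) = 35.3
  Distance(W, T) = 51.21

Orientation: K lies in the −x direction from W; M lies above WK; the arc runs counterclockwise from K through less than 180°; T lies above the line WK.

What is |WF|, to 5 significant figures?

21.846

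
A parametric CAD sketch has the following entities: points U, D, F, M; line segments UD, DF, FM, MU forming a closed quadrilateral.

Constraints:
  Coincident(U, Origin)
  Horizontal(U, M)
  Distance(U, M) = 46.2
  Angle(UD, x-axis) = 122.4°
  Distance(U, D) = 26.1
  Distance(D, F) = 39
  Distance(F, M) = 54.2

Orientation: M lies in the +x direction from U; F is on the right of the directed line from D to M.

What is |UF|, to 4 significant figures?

16.98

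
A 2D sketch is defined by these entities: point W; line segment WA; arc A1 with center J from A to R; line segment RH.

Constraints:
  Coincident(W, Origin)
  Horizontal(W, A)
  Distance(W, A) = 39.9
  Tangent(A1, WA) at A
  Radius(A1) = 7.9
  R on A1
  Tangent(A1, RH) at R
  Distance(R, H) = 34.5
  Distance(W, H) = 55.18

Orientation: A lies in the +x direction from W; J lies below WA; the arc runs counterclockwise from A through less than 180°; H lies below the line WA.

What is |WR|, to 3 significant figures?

33.1

Checks: W.y = 0.00, A.y = 0.00 ✓; |JA| = 7.900 ✓; |JR| = 7.900 ✓; ∠(JR, RH) = 90.00° ✓; |RH| = 34.50 ✓; |WH| = 55.18 ✓.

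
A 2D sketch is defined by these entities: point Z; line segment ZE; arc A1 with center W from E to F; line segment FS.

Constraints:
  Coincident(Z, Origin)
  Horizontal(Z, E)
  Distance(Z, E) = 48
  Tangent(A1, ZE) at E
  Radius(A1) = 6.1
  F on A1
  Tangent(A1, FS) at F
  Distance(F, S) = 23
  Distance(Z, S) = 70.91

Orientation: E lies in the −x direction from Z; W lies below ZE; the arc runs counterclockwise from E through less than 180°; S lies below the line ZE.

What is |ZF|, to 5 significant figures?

52.346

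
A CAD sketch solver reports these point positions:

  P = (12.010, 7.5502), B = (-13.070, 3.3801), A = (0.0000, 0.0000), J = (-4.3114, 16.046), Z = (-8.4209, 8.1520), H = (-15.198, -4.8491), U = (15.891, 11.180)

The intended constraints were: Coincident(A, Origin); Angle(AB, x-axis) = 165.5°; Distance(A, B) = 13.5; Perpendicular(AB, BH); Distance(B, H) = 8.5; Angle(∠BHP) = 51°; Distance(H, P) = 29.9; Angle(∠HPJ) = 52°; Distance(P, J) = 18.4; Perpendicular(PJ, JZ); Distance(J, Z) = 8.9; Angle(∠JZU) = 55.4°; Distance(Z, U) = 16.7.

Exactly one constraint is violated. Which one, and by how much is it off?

Distance(Z, U) = 16.7 — off by 7.80.

A = (0.00, 0.00) ✓; AB at 165.5° ✓; |AB| = 13.50 ✓; ∠(AB, BH) = 90.00° ✓; |BH| = 8.500 ✓; ∠BHP = 51.00° ✓; |HP| = 29.90 ✓; ∠HPJ = 52.00° ✓; |PJ| = 18.40 ✓; ∠(PJ, JZ) = 90.00° ✓; |JZ| = 8.900 ✓; ∠JZU = 55.40° ✓; |ZU| = 24.50 ✗.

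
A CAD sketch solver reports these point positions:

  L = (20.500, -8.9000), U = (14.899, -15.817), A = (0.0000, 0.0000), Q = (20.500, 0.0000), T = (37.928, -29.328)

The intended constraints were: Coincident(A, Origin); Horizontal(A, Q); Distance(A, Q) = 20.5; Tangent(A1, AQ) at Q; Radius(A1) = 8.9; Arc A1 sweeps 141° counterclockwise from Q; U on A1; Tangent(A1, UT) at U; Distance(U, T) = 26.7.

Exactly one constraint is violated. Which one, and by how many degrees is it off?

Tangent(A1, UT) at U — off by 8.60°.

A = (0.00, 0.00) ✓; A.y = 0.00, Q.y = 0.00 ✓; |AQ| = 20.50 ✓; ∠(LQ, QA) = 90.00° ✓; |LQ| = 8.900 ✓; bearing(L→U) − bearing(L→Q) = 141.0° ✓; |LU| = 8.900 ✓; ∠(LU, UT) = 81.40° ✗; |UT| = 26.70 ✓.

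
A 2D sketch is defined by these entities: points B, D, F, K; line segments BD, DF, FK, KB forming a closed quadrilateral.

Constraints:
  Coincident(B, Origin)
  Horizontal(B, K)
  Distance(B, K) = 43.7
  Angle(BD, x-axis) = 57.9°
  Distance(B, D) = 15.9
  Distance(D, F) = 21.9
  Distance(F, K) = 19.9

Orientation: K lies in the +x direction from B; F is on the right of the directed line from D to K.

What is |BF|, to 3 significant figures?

24.0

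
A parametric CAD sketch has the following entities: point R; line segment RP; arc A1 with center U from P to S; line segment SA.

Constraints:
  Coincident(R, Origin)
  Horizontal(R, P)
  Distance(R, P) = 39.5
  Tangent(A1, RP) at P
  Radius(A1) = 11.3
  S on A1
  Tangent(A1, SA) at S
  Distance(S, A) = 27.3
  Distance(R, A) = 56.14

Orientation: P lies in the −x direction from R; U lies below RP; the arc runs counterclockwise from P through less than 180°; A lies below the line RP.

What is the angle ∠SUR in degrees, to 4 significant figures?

171.6°

R is at the origin; RP is horizontal with |RP| = 39.5 and P on the −x side, so P = (-39.50, 0.000). A1 meets RP tangentially, so UP is at right angles to RP, so U = P + (0, -11.3) = (-39.50, -11.30). Since US ⟂ SA (tangency), |UA| = √(11.3² + 27.3²) = 29.55 regardless of where S sits on A1. So A lies on both circle(R, 56.14) and circle(U, 29.55); the below-RP intersection is A = (-38.53, -40.83). S is the foot of the tangent from A: S = (-49.79, -15.96).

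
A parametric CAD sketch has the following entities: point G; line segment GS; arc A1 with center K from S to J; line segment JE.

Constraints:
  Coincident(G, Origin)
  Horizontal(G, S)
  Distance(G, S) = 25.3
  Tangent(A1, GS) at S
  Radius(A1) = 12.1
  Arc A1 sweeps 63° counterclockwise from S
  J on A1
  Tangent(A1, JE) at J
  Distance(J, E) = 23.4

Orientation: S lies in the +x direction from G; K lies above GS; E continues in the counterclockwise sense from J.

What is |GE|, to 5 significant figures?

54.177

G is at the origin; GS is horizontal with |GS| = 25.3 and S on the +x side, so S = (25.300, 0.0000). Since A1 is tangent to GS there, KS ⟂ GS, so K = S + (0, 12.1) = (25.300, 12.100). On A1, S sits at bearing -90° from K; a 63° counterclockwise sweep puts J at bearing -27°, so J = K + 12.1·(cos -27°, sin -27°) = (36.081, 6.6067). Since A1 is tangent to JE there, KJ ⟂ JE, so JE runs along (−sin -27°, cos -27°); with |JE| = 23.4, E = (46.705, 27.456). Then |GE| = |E − G| = 54.177.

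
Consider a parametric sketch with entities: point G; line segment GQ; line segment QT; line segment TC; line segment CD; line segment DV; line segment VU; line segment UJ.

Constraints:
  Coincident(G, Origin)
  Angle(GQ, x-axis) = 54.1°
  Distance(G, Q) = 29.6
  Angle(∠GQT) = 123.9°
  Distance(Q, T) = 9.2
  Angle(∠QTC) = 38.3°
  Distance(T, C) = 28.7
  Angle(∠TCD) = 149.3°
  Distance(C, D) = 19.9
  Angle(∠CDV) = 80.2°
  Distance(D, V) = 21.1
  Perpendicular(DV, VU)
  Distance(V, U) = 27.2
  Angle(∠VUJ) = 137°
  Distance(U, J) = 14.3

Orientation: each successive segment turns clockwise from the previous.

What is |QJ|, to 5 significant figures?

11.661

The perpendicularity gives VU at right angles to DV, so VU runs at -4.2000°; with |VU| = 27.2, U = (12.288, 23.775). ∠VUJ = 137.0° gives UJ at -47.200° from the x-axis; with |UJ| = 14.3, J = (22.004, 13.282). Then |QJ| = |J − Q| = 11.661.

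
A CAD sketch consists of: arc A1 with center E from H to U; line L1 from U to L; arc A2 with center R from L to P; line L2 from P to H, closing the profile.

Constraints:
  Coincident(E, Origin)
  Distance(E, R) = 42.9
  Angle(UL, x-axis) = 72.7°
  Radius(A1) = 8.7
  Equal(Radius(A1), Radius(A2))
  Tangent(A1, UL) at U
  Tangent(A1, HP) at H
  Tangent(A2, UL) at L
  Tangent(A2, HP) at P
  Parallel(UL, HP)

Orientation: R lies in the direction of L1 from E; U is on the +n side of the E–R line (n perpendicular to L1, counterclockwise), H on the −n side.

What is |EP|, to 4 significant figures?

43.77

The slot axis is L1's direction at 72.7°, so u = (cos 72.7°, sin 72.7°) = (0.2974, 0.9548) and n = (−sin 72.7°, cos 72.7°) = (-0.9548, 0.2974). E is at the origin and R lies 42.9 along u from E, so R = 42.9·u = (12.76, 40.96). Tangency of A1 to both parallel lines with radius 8.7 puts U and H at E ± 8.7·n: U = (-8.306, 2.587), H = (8.306, -2.587). Equal radii place L and P the same way about R: L = R + 8.7·n = (4.451, 43.55), P = R − 8.7·n = (21.06, 38.37). Then |EP| = |P − E| = 43.77.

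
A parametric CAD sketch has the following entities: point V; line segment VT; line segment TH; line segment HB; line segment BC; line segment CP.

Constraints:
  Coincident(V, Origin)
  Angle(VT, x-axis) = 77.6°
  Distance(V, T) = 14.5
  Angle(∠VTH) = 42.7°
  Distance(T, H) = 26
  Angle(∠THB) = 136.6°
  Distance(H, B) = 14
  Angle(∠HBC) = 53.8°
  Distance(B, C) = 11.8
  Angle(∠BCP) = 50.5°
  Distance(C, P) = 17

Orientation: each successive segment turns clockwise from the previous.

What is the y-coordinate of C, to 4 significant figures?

-12.98

∠THB = 136.6° gives HB at -103.1° from the x-axis; with |HB| = 14.0, B = (13.06, -21.92). ∠HBC = 53.8° gives BC at 130.7° from the x-axis; with |BC| = 11.8, C = (5.364, -12.98). So C.y = -12.98.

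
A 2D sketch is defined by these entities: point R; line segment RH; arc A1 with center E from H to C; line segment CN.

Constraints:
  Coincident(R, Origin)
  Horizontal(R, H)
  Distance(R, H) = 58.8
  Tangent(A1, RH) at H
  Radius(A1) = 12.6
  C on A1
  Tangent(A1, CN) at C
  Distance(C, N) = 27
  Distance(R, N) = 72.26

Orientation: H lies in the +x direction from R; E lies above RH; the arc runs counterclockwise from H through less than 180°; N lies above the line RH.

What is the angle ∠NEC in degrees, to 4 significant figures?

64.98°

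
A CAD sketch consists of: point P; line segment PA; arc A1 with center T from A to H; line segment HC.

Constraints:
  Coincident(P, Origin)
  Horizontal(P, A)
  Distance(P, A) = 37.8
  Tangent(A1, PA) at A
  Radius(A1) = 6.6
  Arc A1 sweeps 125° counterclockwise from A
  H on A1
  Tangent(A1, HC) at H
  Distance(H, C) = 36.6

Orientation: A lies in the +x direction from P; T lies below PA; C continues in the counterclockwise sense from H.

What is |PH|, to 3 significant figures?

34.0

P is at the origin; P and A share the same y with |PA| = 37.8 and A on the +x side, so A = (37.8, 0.00). A1 meets PA tangentially, so TA is at right angles to PA, so T = A + (0, -6.6) = (37.8, -6.60). On A1, A sits at bearing 90° from T; a 125° counterclockwise sweep puts H at bearing 215°, so H = T + 6.6·(cos 215°, sin 215°) = (32.4, -10.4). Then |PH| = |H − P| = 34.0.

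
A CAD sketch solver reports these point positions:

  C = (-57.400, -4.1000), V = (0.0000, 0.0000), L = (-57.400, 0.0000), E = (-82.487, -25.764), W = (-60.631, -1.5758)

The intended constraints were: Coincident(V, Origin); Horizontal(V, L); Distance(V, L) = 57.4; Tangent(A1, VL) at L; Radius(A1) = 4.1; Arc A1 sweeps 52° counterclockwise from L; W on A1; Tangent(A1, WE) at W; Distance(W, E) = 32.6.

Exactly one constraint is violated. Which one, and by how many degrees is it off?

Tangent(A1, WE) at W — off by 4.10°.

V = (0.00, 0.00) ✓; V.y = 0.00, L.y = 0.00 ✓; |VL| = 57.40 ✓; ∠(CL, LV) = 90.00° ✓; |CL| = 4.100 ✓; bearing(C→W) − bearing(C→L) = 52.00° ✓; |CW| = 4.100 ✓; ∠(CW, WE) = 94.10° ✗; |WE| = 32.60 ✓.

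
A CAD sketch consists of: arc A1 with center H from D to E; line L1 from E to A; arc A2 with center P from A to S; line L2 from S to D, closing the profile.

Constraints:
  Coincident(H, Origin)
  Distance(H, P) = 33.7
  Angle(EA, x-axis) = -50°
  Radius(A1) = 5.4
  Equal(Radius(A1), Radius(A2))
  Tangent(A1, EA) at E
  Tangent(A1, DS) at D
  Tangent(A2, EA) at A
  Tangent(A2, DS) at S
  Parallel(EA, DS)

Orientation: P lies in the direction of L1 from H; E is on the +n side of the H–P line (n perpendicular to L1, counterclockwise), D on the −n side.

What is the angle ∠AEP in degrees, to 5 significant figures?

9.1035°

Tangency of A1 to both parallel lines with radius 5.4 puts E and D at H ± 5.4·n: E = (4.1366, 3.4711), D = (-4.1366, -3.4711). Equal radii place A and S the same way about P: A = P + 5.4·n = (25.799, -22.345), S = P − 5.4·n = (17.525, -29.287). Then cos ∠AEP = EA·EP / (|EA||EP|), giving 9.1035°.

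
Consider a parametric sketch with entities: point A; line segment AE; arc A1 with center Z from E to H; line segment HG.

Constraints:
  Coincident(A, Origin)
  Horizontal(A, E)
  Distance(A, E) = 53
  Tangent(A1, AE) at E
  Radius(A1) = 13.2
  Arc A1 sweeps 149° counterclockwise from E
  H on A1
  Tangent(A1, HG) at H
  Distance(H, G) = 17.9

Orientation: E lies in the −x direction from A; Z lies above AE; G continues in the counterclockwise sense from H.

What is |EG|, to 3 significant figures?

34.8

A is at the origin; A and E share the same y with |AE| = 53.0 and E on the −x side, so E = (-53.0, 0.00). Tangency of A1 to AE means the radius ZE is perpendicular to AE, so Z = E + (0, 13.2) = (-53.0, 13.2). On A1, E sits at bearing -90° from Z; a 149° counterclockwise sweep puts H at bearing 59°, so H = Z + 13.2·(cos 59°, sin 59°) = (-46.2, 24.5). The tangent condition forces ZH to be normal to HG, so HG runs along (−sin 59°, cos 59°); with |HG| = 17.9, G = (-61.5, 33.7). Then |EG| = |G − E| = 34.8.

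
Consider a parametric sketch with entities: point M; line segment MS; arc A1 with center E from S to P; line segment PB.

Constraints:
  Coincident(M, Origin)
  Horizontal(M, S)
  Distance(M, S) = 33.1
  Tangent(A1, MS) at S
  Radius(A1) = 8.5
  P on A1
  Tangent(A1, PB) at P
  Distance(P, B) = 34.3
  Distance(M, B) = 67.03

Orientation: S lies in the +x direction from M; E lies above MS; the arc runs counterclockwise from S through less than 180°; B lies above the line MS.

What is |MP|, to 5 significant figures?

40.599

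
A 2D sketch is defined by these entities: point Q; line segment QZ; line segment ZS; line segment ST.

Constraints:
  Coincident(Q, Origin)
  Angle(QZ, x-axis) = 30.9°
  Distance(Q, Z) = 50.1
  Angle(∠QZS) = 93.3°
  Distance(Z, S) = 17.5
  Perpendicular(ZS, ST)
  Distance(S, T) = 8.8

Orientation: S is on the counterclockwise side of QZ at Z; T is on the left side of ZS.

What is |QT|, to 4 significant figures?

45.98

Q is at the origin; QZ runs at 30.9° with length 50.1, so Z = 50.1·(cos 30.9°, sin 30.9°) = (42.99, 25.73). ∠QZS = 93.3°, so ZS runs at 30.9° + (180° − 93.3°) = 117.6° from the x-axis; with |ZS| = 17.5, S = Z + 17.5·(cos 117.6°, sin 117.6°) = (34.88, 41.24). ZS is perpendicular to ST; with |ST| = 8.8 on the left of ZS, T = S + 8.8·(-0.8862, -0.4633) = (27.08, 37.16). Then |QT| = |T − Q| = 45.98.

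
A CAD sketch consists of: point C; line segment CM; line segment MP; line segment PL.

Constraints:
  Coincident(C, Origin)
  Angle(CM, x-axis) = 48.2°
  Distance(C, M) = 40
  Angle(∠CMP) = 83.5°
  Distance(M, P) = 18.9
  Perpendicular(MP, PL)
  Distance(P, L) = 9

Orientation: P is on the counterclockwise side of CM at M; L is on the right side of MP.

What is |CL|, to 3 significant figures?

50.8

C is at the origin; CM runs at 48.2° with length 40.0, so M = 40.0·(cos 48.2°, sin 48.2°) = (26.7, 29.8). ∠CMP = 83.5°, so MP runs at 48.2° + (180° − 83.5°) = 145° from the x-axis; with |MP| = 18.9, P = M + 18.9·(cos 145°, sin 145°) = (11.2, 40.7). MP ⟂ PL; with |PL| = 9.0 on the right of MP, L = P + 9.0·(0.578, 0.816) = (16.4, 48.1). Then |CL| = |L − C| = 50.8.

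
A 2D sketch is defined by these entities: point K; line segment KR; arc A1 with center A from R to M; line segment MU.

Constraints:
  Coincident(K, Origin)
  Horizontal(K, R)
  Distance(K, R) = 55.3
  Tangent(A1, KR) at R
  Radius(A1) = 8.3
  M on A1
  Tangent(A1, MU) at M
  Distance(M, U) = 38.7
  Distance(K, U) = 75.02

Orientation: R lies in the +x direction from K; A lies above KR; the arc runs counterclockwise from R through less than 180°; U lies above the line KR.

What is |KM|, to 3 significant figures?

64.2

Checks: |AM| = 8.300 ✓; ∠(AM, MU) = 90.00° ✓; |MU| = 38.70 ✓; |KU| = 75.02 ✓.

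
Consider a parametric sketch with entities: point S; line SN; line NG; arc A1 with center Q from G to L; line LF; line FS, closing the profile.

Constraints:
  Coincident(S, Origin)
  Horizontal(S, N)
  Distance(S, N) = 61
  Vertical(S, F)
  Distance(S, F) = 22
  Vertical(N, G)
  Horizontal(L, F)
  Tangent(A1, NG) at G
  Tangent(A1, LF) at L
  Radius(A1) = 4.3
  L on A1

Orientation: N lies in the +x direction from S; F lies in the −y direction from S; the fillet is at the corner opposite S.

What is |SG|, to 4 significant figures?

63.52

The virtual corner opposite S is at (61.00, -22.00). Since A1 is tangent to NG there, QG ⟂ NG and the tangent condition forces QL to be normal to LF, with radius 4.3, so the center Q sits 4.3 in from both sides at Q = (56.70, -17.70). That places the tangent points at G = (61.00, -17.70) on NG and L = (56.70, -22.00) on LF. Then |SG| = |G − S| = 63.52.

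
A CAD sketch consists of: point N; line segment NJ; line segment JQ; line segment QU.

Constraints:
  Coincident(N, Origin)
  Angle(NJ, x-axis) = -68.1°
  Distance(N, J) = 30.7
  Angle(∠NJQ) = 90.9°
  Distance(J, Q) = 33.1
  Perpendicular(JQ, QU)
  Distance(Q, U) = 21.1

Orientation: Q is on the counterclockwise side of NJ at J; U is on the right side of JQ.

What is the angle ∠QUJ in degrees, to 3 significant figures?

57.5°

∠NJQ = 90.9°, so JQ runs at -68.1° + (180° − 90.9°) = 21.0° from the x-axis; with |JQ| = 33.1, Q = J + 33.1·(cos 21.0°, sin 21.0°) = (42.4, -16.6). JQ is perpendicular to QU; with |QU| = 21.1 on the right of JQ, U = Q + 21.1·(0.358, -0.934) = (49.9, -36.3). Then cos ∠QUJ = UQ·UJ / (|UQ||UJ|), giving 57.5°.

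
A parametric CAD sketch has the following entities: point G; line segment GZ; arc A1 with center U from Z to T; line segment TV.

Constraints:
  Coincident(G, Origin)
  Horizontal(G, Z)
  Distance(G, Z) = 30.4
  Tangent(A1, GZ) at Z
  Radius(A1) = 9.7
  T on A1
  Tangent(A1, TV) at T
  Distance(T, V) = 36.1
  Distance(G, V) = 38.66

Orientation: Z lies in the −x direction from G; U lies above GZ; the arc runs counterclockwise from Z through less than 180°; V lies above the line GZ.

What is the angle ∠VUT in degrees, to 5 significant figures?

74.960°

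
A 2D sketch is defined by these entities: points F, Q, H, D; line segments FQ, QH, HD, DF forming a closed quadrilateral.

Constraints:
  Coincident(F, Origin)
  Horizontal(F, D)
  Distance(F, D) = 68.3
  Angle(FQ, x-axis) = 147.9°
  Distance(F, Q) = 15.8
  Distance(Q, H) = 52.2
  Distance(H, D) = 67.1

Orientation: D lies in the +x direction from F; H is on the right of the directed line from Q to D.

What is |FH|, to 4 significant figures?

39.03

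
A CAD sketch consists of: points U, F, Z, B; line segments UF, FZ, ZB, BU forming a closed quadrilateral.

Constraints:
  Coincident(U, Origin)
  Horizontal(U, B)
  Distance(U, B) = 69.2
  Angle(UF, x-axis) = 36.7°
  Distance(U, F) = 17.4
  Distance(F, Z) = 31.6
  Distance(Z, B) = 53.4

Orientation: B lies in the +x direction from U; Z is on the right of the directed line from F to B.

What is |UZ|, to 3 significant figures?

28.7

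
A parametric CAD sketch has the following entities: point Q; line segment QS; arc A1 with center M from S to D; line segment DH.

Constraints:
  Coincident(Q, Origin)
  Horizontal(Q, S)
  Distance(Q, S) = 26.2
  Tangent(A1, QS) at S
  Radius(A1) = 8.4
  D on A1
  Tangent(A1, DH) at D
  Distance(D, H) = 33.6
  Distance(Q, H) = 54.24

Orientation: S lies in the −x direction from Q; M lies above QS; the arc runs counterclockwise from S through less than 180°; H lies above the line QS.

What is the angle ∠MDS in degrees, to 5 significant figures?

31.302°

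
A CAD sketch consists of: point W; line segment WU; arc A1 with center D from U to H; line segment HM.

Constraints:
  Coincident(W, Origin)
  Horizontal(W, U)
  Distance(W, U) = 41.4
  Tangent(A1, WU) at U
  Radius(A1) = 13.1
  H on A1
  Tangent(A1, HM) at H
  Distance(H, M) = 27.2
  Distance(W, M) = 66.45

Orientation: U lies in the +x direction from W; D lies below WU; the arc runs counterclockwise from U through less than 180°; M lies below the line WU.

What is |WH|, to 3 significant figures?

39.4

W is at the origin; WU is horizontal with |WU| = 41.4 and U on the +x side, so U = (41.4, 0.00). Since A1 is tangent to WU there, DU ⟂ WU, so D = U + (0, -13.1) = (41.4, -13.1). Since DH ⟂ HM (tangency), |DM| = √(13.1² + 27.2²) = 30.2 regardless of where H sits on A1. So M lies on both circle(W, 66.45) and circle(D, 30.2); the below-WU intersection is M = (52.0, -41.4). H is the foot of the tangent from M: H = (32.3, -22.6).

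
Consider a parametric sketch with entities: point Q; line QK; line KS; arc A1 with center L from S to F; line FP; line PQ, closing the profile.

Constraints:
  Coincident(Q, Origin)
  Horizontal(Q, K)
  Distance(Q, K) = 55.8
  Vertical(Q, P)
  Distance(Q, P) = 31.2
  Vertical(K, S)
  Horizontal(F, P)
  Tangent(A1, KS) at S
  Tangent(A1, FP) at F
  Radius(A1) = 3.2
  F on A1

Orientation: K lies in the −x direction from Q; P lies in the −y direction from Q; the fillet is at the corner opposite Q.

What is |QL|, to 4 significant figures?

59.59

Q is at the origin; QK is horizontal with |QK| = 55.8 and K on the −x side, so K = (-55.80, 0.000). Q and P share the same x with |QP| = 31.2 and P on the −y side, so P = (0.000, -31.20). The virtual corner opposite Q is at (-55.80, -31.20). Tangency of A1 to KS means the radius LS is perpendicular to KS and the tangent condition forces LF to be normal to FP, with radius 3.2, so the center L sits 3.2 in from both sides at L = (-52.60, -28.00). Then |QL| = |L − Q| = 59.59.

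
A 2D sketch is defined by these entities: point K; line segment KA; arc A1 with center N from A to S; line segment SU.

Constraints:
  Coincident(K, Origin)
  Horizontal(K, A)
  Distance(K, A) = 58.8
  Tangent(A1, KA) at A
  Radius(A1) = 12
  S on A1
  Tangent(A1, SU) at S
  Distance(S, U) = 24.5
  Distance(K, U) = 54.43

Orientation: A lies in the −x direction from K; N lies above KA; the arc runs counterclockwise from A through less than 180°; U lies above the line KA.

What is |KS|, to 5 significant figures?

48.015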